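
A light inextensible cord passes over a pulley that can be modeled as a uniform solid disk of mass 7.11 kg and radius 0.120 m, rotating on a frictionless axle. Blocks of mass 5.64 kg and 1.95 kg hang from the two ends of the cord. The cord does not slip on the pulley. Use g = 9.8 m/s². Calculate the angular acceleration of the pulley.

I = ½MR² = (1/2)(7.11)(0.120)² = 0.05119 kg·m².
Heavier block: m₁g − T₁ = m₁a. Lighter block: T₂ − m₂g = m₂a.
Pulley: (T₁ − T₂)R = Iα = I(a/R), so T₁ − T₂ = (I/R²)a = (1/2)M_p a = 3.555·a.
Adding the three: (m₁ − m₂)g = (m₁ + m₂ + 3.555)a, so a = (5.64 − 1.95)(9.8)/(5.64 + 1.95 + 3.555) = 3.245 m/s².
α = a/R = 3.245/0.120 = 27.04 rad/s².

α ≈ 27.0 rad/s²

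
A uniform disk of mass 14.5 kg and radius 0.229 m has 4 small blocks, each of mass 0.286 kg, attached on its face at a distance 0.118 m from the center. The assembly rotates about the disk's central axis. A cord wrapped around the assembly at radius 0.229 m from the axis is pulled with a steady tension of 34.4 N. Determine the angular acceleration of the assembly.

I_disk = ½MR² = ½(14.5)(0.229)² = 0.3802 kg·m².
I_blocks = 4·m·r² = 4(0.286)(0.118)² = 0.01593 kg·m².
Total I = 0.3961 kg·m².
τ = F r = (34.4)(0.229) = 7.878 N·m.
α = τ/I = 7.878/0.3961 = 19.89 rad/s².

α ≈ 19.9 rad/s²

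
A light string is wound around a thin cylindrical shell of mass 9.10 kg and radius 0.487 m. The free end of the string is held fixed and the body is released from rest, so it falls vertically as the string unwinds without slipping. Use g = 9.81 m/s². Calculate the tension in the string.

Translation: Mg − T = Ma. Rotation about the center: TR = Iα with I = MR².
With a = αR: T = (I/R²)a = M a, so Mg = (1 + 1.000)Ma.
a = g/(1 + 1.000) = 9.81/2.000 = 4.905 m/s².
T = 1.000·M·a = (1.000)(9.10)(4.905) = 44.64 N.

T ≈ 44.6 N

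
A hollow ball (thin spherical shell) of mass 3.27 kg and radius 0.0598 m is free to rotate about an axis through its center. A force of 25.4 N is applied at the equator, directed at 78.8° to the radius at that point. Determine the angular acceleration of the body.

α ≈ 191 rad/s²

I = (2/3)MR² = (2/3)(3.27)(0.0598)² = 0.007796 kg·m².
Only the tangential component produces torque: τ = F R sinθ = (25.4)(0.0598) sin 78.8° = 1.490 N·m.
From τ = Iα: α = 1.490/0.007796 = 191.1 rad/s².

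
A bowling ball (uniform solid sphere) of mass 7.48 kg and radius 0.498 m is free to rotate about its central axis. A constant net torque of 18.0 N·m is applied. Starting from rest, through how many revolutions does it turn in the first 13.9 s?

≈ 373 revolutions

I = (2/5)MR² = (2/5)(7.48)(0.498)² = 0.7420 kg·m².
α = τ/I = 18.0/0.7420 = 24.26 rad/s².
θ = ½αt² = ½(24.26)(13.9)² = 2343 rad.
Revolutions = θ/(2π) = 373.0.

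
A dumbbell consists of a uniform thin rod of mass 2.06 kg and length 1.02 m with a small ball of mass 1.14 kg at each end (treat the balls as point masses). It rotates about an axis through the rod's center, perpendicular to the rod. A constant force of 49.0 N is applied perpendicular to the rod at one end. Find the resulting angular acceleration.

α ≈ 32.4 rad/s²

I_rod = (1/12)ML² = (1/12)(2.06)(1.02)² = 0.1786 kg·m².
I_balls = 2·m·(L/2)² = 2(1.14)(0.5100)² = 0.5930 kg·m².
Total I = 0.7716 kg·m².
τ = F·(L/2) = (49.0)(0.510) = 24.99 N·m.
α = τ/I = 24.99/0.7716 = 32.39 rad/s².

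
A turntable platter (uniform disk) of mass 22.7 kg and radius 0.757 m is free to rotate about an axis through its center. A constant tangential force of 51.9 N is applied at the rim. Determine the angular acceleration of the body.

α ≈ 6.04 rad/s²

I = ½MR² = (1/2)(22.7)(0.757)² = 6.504 kg·m².
τ = F R = (51.9)(0.757) = 39.29 N·m.
Newton's second law for rotation, τ = Iα, gives α = τ/I = 39.29/6.504 = 6.041 rad/s².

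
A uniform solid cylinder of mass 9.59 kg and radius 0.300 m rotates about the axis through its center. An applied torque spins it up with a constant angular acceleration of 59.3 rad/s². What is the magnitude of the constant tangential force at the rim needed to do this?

F ≈ 85.3 N

I = ½MR² = (1/2)(9.59)(0.300)² = 0.4315 kg·m².
The required torque is τ = Iα = (0.4315)(59.30) = 25.59 N·m.
A tangential force at the rim gives τ = FR, so F = τ/R = 25.59/0.300 = 85.30 N.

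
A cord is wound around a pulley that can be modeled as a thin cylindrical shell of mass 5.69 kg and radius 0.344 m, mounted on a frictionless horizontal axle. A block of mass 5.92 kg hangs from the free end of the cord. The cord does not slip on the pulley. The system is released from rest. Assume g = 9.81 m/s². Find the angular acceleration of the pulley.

I = MR² = (5.69)(0.344)² = 0.6733 kg·m².
Block: mg − T = ma. Pulley: TR = Iα. No-slip: a = αR, so T = (I/R²)a = 5.690·a.
Then mg = (m + 5.690)a, so a = (5.92)(9.81)/(5.92 + 5.690) = 5.002 m/s².
α = a/R = 5.002/0.344 = 14.54 rad/s².

α ≈ 14.5 rad/s²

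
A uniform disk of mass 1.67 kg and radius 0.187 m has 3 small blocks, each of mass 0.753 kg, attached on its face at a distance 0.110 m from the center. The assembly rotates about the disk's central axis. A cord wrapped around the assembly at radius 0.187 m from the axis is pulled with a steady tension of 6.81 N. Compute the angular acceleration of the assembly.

I_disk = ½MR² = ½(1.67)(0.187)² = 0.02920 kg·m².
I_blocks = 3·m·r² = 3(0.753)(0.110)² = 0.02733 kg·m².
Total I = 0.05653 kg·m².
τ = F r = (6.81)(0.187) = 1.273 N·m.
α = τ/I = 1.273/0.05653 = 22.53 rad/s².

α ≈ 22.5 rad/s²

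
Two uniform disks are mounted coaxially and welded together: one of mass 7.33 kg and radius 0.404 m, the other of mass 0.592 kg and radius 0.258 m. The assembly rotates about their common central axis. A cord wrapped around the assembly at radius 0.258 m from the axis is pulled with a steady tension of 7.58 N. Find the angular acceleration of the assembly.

I = ½M₁R₁² + ½M₂R₂² = ½(7.33)(0.404)² + ½(0.592)(0.258)² = 0.6179 kg·m².
τ = F r = (7.58)(0.258) = 1.956 N·m.
α = τ/I = 1.956/0.6179 = 3.165 rad/s².

α ≈ 3.17 rad/s²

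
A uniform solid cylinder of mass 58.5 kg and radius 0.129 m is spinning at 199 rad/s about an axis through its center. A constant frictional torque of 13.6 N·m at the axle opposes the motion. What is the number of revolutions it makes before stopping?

I = ½MR² = (1/2)(58.5)(0.129)² = 0.4867 kg·m².
The net torque has magnitude 13.6 N·m, opposing ω.
|α| = τ/I = 13.60/0.4867 = 27.94 rad/s² (deceleration).
ω² = ω₀² − 2|α|θ with ω = 0 ⇒ θ = ω₀²/(2|α|) = 708.7 rad = 112.8 rev.

≈ 113 revolutions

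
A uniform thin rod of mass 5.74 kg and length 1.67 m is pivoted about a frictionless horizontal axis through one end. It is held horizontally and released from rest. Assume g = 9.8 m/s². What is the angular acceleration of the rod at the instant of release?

α ≈ 8.80 rad/s²

About the pivot, I = (1/3)ML² = (1/3)(5.74)(1.67)² = 5.336 kg·m².
The weight acts at the center, a distance L/2 = 0.8350 m from the pivot; τ = Mg(L/2) = 46.97 N·m.
α = τ/I = 46.97/5.336 = 8.802 rad/s².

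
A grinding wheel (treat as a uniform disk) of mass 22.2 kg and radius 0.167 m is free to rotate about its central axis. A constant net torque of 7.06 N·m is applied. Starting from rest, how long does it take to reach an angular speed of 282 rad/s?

t ≈ 12.4 s

I = ½MR² = (1/2)(22.2)(0.167)² = 0.3096 kg·m².
α = τ/I = 7.06/0.3096 = 22.81 rad/s².
ω = αt ⇒ t = ω/α = 282/22.81 = 12.37 s.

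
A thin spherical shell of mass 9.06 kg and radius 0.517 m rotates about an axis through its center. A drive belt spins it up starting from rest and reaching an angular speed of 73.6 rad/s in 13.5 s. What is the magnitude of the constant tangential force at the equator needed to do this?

I = (2/3)MR² = (2/3)(9.06)(0.517)² = 1.614 kg·m².
α = Δω/Δt = (73.6 − 0)/13.5 = 5.452 rad/s².
The required torque is τ = Iα = (1.614)(5.452) = 8.802 N·m.
A tangential force at the equator gives τ = FR, so F = τ/R = 8.802/0.517 = 17.02 N.

F ≈ 17.0 N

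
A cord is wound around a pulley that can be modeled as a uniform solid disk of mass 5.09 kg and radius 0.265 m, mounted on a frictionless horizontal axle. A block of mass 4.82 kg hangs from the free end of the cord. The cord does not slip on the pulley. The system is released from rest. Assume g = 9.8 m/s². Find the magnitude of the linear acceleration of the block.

I = ½MR² = (1/2)(5.09)(0.265)² = 0.1787 kg·m².
Block: mg − T = ma. Pulley: TR = Iα. No-slip: a = αR, so T = (I/R²)a = 2.545·a.
Then mg = (m + 2.545)a, so a = (4.82)(9.8)/(4.82 + 2.545) = 6.414 m/s².

a ≈ 6.41 m/s²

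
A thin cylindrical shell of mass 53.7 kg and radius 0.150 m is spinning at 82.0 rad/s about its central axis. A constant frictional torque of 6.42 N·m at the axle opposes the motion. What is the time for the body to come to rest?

t ≈ 15.4 s

I = MR² = (53.7)(0.150)² = 1.208 kg·m².
The net torque has magnitude 6.42 N·m, opposing ω.
|α| = τ/I = 6.420/1.208 = 5.313 rad/s² (deceleration).
0 = ω₀ − |α|t ⇒ t = ω₀/|α| = 82.0/5.313 = 15.43 s.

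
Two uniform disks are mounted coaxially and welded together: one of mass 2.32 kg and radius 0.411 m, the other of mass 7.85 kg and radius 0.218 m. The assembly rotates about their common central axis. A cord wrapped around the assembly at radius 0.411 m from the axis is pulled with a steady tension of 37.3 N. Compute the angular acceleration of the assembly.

α ≈ 40.1 rad/s²

I = ½M₁R₁² + ½M₂R₂² = ½(2.32)(0.411)² + ½(7.85)(0.218)² = 0.3825 kg·m².
τ = F r = (37.3)(0.411) = 15.33 N·m.
α = τ/I = 15.33/0.3825 = 40.08 rad/s².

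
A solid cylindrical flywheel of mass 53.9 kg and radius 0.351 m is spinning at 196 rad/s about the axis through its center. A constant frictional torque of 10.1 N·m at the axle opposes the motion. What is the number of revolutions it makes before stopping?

≈ 1000 revolutions

I = ½MR² = (1/2)(53.9)(0.351)² = 3.320 kg·m².
The net torque has magnitude 10.1 N·m, opposing ω.
|α| = τ/I = 10.10/3.320 = 3.042 rad/s² (deceleration).
ω² = ω₀² − 2|α|θ with ω = 0 ⇒ θ = ω₀²/(2|α|) = 6314 rad = 1005 rev.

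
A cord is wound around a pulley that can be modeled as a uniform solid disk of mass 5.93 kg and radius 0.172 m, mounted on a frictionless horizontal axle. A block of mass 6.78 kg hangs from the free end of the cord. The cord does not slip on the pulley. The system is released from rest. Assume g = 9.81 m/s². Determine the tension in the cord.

T ≈ 20.2 N

I = ½MR² = (1/2)(5.93)(0.172)² = 0.08772 kg·m².
Block: mg − T = ma. Pulley: TR = Iα. No-slip: a = αR, so T = (I/R²)a = 2.965·a.
Then mg = (m + 2.965)a, so a = (6.78)(9.81)/(6.78 + 2.965) = 6.825 m/s².
T = 2.965·a = 20.24 N.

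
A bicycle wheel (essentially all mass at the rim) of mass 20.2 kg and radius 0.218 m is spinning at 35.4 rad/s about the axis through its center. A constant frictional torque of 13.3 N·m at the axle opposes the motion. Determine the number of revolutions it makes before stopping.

I = MR² = (20.2)(0.218)² = 0.9600 kg·m².
The net torque has magnitude 13.3 N·m, opposing ω.
|α| = τ/I = 13.30/0.9600 = 13.85 rad/s² (deceleration).
ω² = ω₀² − 2|α|θ with ω = 0 ⇒ θ = ω₀²/(2|α|) = 45.23 rad = 7.198 rev.

≈ 7.20 revolutions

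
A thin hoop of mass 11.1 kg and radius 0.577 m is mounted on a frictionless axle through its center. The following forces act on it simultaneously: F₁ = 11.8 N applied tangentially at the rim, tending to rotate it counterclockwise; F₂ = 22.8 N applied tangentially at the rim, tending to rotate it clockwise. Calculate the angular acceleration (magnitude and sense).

I = MR² = (11.1)(0.577)² = 3.696 kg·m².
Taking counterclockwise as positive: τ₁ = +(11.8)(0.577) = +6.809 N·m; τ₂ = −(22.8)(0.577) = −13.16 N·m.
Net torque τ = -6.347 N·m.
α = τ/I = -6.347/3.696 = -1.717 rad/s².

α ≈ 1.72 rad/s², clockwise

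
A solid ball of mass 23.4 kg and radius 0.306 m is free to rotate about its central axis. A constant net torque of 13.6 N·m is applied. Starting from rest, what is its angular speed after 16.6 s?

I = (2/5)MR² = (2/5)(23.4)(0.306)² = 0.8764 kg·m².
α = τ/I = 13.6/0.8764 = 15.52 rad/s².
ω = ω₀ + αt = 0 + (15.52)(16.6) = 257.6 rad/s.

ω ≈ 258 rad/s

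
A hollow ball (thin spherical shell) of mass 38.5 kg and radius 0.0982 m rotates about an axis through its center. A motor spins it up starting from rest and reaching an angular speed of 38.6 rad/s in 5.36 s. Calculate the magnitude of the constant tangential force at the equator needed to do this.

I = (2/3)MR² = (2/3)(38.5)(0.0982)² = 0.2475 kg·m².
α = Δω/Δt = (38.6 − 0)/5.36 = 7.201 rad/s².
The required torque is τ = Iα = (0.2475)(7.201) = 1.782 N·m.
A tangential force at the equator gives τ = FR, so F = τ/R = 1.782/0.0982 = 18.15 N.

F ≈ 18.2 N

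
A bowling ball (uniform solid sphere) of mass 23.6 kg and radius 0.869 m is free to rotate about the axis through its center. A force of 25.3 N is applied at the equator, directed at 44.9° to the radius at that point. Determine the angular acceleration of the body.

I = (2/5)MR² = (2/5)(23.6)(0.869)² = 7.129 kg·m².
Only the tangential component produces torque: τ = F R sinθ = (25.3)(0.869) sin 44.9° = 15.52 N·m.
Newton's second law for rotation, τ = Iα, gives α = τ/I = 15.52/7.129 = 2.177 rad/s².

α ≈ 2.18 rad/s²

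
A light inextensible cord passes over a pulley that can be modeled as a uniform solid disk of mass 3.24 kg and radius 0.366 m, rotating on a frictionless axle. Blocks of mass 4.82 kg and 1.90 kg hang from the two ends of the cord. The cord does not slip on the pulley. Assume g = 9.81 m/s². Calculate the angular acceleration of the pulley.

α ≈ 9.38 rad/s²

I = ½MR² = (1/2)(3.24)(0.366)² = 0.2170 kg·m².
Heavier block: m₁g − T₁ = m₁a. Lighter block: T₂ − m₂g = m₂a.
Pulley: (T₁ − T₂)R = Iα = I(a/R), so T₁ − T₂ = (I/R²)a = (1/2)M_p a = 1.620·a.
Adding the three: (m₁ − m₂)g = (m₁ + m₂ + 1.620)a, so a = (4.82 − 1.90)(9.81)/(4.82 + 1.90 + 1.620) = 3.435 m/s².
α = a/R = 3.435/0.366 = 9.384 rad/s².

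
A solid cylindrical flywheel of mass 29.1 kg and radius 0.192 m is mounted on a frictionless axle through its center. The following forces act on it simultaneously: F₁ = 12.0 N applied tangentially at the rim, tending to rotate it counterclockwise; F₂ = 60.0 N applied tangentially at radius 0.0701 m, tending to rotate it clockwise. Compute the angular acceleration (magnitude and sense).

α ≈ 3.55 rad/s², clockwise

I = ½MR² = (1/2)(29.1)(0.192)² = 0.5364 kg·m².
Taking counterclockwise as positive: τ₁ = +(12.0)(0.192) = +2.304 N·m; τ₂ = −(60.0)(0.0701) = −4.206 N·m.
Net torque τ = -1.902 N·m.
α = τ/I = -1.902/0.5364 = -3.546 rad/s².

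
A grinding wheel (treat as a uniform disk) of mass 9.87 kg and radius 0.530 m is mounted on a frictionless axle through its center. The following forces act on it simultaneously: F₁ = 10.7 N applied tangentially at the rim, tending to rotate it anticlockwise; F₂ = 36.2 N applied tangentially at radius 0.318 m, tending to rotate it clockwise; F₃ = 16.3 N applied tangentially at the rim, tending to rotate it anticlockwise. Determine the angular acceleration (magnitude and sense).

α ≈ 2.02 rad/s², anticlockwise

I = ½MR² = (1/2)(9.87)(0.530)² = 1.386 kg·m².
Taking anticlockwise as positive: τ₁ = +(10.7)(0.530) = +5.671 N·m; τ₂ = −(36.2)(0.318) = −11.51 N·m; τ₃ = +(16.3)(0.530) = +8.639 N·m.
Net torque τ = 2.798 N·m.
α = τ/I = 2.798/1.386 = 2.019 rad/s².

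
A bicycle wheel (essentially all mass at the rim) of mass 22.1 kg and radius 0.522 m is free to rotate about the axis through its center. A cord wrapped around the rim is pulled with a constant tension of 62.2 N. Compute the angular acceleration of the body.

I = MR² = (22.1)(0.522)² = 6.022 kg·m².
τ = F R = (62.2)(0.522) = 32.47 N·m.
From τ = Iα: α = 32.47/6.022 = 5.392 rad/s².

α ≈ 5.39 rad/s²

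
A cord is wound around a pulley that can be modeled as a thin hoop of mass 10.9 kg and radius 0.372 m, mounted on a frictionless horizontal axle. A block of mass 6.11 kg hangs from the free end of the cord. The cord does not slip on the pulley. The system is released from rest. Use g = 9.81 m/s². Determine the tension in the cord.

T ≈ 38.4 N

I = MR² = (10.9)(0.372)² = 1.508 kg·m².
Block: mg − T = ma. Pulley: TR = Iα. No-slip: a = αR, so T = (I/R²)a = 10.90·a.
Then mg = (m + 10.90)a, so a = (6.11)(9.81)/(6.11 + 10.90) = 3.524 m/s².
T = 10.90·a = 38.41 N.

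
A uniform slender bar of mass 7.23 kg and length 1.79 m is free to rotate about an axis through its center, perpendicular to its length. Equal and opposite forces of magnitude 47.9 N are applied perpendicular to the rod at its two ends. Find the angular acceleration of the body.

I = (1/12)ML² = (1/12)(7.23)(1.79)² = 1.930 kg·m².
The couple gives τ = F·(L/2) + F·(L/2) = F L = (47.9)(1.79) = 85.74 N·m.
From τ = Iα: α = 85.74/1.930 = 44.41 rad/s².

α ≈ 44.4 rad/s²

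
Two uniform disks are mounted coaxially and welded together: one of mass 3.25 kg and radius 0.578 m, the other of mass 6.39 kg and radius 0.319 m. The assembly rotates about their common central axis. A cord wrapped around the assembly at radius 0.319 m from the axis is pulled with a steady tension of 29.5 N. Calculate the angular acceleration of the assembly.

I = ½M₁R₁² + ½M₂R₂² = ½(3.25)(0.578)² + ½(6.39)(0.319)² = 0.8680 kg·m².
τ = F r = (29.5)(0.319) = 9.411 N·m.
α = τ/I = 9.411/0.8680 = 10.84 rad/s².

α ≈ 10.8 rad/s²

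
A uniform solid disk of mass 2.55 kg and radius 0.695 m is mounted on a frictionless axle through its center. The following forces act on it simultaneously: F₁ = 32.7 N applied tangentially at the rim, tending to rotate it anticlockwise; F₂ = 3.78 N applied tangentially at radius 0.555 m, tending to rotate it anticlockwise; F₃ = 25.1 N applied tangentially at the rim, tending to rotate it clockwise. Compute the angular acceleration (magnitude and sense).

α ≈ 12.0 rad/s², anticlockwise

I = ½MR² = (1/2)(2.55)(0.695)² = 0.6159 kg·m².
Taking anticlockwise as positive: τ₁ = +(32.7)(0.695) = +22.73 N·m; τ₂ = +(3.78)(0.555) = +2.098 N·m; τ₃ = −(25.1)(0.695) = −17.44 N·m.
Net torque τ = 7.380 N·m.
α = τ/I = 7.380/0.6159 = 11.98 rad/s².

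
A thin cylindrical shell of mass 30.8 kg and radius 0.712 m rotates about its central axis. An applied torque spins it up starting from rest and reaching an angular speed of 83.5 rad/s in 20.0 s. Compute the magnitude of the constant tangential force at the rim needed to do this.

F ≈ 91.6 N

I = MR² = (30.8)(0.712)² = 15.61 kg·m².
α = Δω/Δt = (83.5 − 0)/20.0 = 4.175 rad/s².
The required torque is τ = Iα = (15.61)(4.175) = 65.19 N·m.
A tangential force at the rim gives τ = FR, so F = τ/R = 65.19/0.712 = 91.56 N.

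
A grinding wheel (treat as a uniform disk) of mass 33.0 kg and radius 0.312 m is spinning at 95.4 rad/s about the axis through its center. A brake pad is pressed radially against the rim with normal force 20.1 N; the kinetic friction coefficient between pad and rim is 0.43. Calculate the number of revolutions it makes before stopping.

I = ½MR² = (1/2)(33.0)(0.312)² = 1.606 kg·m².
Friction force f = μN = (0.43)(20.1) = 8.643 N at the rim; torque magnitude τ = fR = 2.697 N·m, opposing ω.
|α| = τ/I = 2.697/1.606 = 1.679 rad/s² (deceleration).
ω² = ω₀² − 2|α|θ with ω = 0 ⇒ θ = ω₀²/(2|α|) = 2710 rad = 431.4 rev.

≈ 431 revolutions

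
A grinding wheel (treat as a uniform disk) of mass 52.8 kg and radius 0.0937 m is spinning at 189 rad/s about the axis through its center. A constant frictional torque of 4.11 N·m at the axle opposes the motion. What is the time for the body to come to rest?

I = ½MR² = (1/2)(52.8)(0.0937)² = 0.2318 kg·m².
The net torque has magnitude 4.11 N·m, opposing ω.
|α| = τ/I = 4.110/0.2318 = 17.73 rad/s² (deceleration).
0 = ω₀ − |α|t ⇒ t = ω₀/|α| = 189/17.73 = 10.66 s.

t ≈ 10.7 s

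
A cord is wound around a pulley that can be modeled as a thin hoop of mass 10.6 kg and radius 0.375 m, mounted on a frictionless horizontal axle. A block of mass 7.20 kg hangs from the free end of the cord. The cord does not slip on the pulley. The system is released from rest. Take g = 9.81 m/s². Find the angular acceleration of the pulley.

I = MR² = (10.6)(0.375)² = 1.491 kg·m².
Block: mg − T = ma. Pulley: TR = Iα. No-slip: a = αR, so T = (I/R²)a = 10.60·a.
Then mg = (m + 10.60)a, so a = (7.20)(9.81)/(7.20 + 10.60) = 3.968 m/s².
α = a/R = 3.968/0.375 = 10.58 rad/s².

α ≈ 10.6 rad/s²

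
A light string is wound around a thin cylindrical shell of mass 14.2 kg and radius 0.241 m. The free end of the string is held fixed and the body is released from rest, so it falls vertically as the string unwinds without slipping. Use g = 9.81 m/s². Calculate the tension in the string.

Translation: Mg − T = Ma. Rotation about the center: TR = Iα with I = MR².
With a = αR: T = (I/R²)a = M a, so Mg = (1 + 1.000)Ma.
a = g/(1 + 1.000) = 9.81/2.000 = 4.905 m/s².
T = 1.000·M·a = (1.000)(14.2)(4.905) = 69.65 N.

T ≈ 69.7 N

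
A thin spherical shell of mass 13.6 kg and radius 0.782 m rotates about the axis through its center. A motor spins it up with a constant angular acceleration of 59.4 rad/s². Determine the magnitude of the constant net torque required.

τ ≈ 329 N·m

I = (2/3)MR² = (2/3)(13.6)(0.782)² = 5.544 kg·m².
τ = Iα = (5.544)(59.40) = 329.3 N·m.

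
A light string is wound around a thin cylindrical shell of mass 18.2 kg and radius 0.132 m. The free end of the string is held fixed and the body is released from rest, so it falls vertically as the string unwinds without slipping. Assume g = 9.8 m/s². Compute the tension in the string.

Translation: Mg − T = Ma. Rotation about the center: TR = Iα with I = MR².
With a = αR: T = (I/R²)a = M a, so Mg = (1 + 1.000)Ma.
a = g/(1 + 1.000) = 9.8/2.000 = 4.900 m/s².
T = 1.000·M·a = (1.000)(18.2)(4.900) = 89.18 N.

T ≈ 89.2 N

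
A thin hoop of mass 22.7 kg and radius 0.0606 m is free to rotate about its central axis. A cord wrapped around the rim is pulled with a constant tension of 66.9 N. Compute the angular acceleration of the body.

I = MR² = (22.7)(0.0606)² = 0.08336 kg·m².
τ = F R = (66.9)(0.0606) = 4.054 N·m.
From τ = Iα: α = 4.054/0.08336 = 48.63 rad/s².

α ≈ 48.6 rad/s²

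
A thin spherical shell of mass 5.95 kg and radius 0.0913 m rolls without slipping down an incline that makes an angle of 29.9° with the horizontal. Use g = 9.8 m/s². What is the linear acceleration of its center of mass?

a ≈ 2.93 m/s²

Translation along the incline: Mg sinθ − f = Ma.
Rotation about the center: fR = Iα with I = (2/3)MR². No-slip gives a = αR, so f = (I/R²)a = (2/3)M a.
Substituting: Mg sinθ = (1 + 0.6667)Ma, so a = g sinθ/(1 + 0.6667) = (9.8) sin 29.9° / 1.667 = 2.931 m/s².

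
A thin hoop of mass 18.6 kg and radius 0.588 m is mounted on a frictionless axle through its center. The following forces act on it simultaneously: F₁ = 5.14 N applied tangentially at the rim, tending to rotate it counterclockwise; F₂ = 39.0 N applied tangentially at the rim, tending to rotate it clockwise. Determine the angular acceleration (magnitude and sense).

α ≈ 3.10 rad/s², clockwise

I = MR² = (18.6)(0.588)² = 6.431 kg·m².
Taking counterclockwise as positive: τ₁ = +(5.14)(0.588) = +3.022 N·m; τ₂ = −(39.0)(0.588) = −22.93 N·m.
Net torque τ = -19.91 N·m.
α = τ/I = -19.91/6.431 = -3.096 rad/s².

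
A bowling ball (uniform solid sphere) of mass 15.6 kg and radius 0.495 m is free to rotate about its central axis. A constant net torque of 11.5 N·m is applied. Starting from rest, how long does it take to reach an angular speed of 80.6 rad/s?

t ≈ 10.7 s

I = (2/5)MR² = (2/5)(15.6)(0.495)² = 1.529 kg·m².
α = τ/I = 11.5/1.529 = 7.521 rad/s².
ω = αt ⇒ t = ω/α = 80.6/7.521 = 10.72 s.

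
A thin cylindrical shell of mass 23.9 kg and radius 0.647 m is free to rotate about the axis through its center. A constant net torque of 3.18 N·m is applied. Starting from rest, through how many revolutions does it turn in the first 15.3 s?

≈ 5.92 revolutions

I = MR² = (23.9)(0.647)² = 10.00 kg·m².
α = τ/I = 3.18/10.00 = 0.3178 rad/s².
θ = ½αt² = ½(0.3178)(15.3)² = 37.20 rad.
Revolutions = θ/(2π) = 5.921.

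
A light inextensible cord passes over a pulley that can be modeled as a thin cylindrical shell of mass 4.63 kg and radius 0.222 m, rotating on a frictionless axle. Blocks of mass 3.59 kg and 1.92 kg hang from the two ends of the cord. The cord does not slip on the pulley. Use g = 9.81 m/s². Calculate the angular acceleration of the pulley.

α ≈ 7.28 rad/s²

I = MR² = (4.63)(0.222)² = 0.2282 kg·m².
Heavier block: m₁g − T₁ = m₁a. Lighter block: T₂ − m₂g = m₂a.
Pulley: (T₁ − T₂)R = Iα = I(a/R), so T₁ − T₂ = (I/R²)a = 1·M_p a = 4.630·a.
Adding the three: (m₁ − m₂)g = (m₁ + m₂ + 4.630)a, so a = (3.59 − 1.92)(9.81)/(3.59 + 1.92 + 4.630) = 1.616 m/s².
α = a/R = 1.616/0.222 = 7.278 rad/s².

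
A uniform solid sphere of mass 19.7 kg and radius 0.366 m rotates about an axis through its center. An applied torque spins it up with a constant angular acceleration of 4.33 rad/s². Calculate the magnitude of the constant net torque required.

I = (2/5)MR² = (2/5)(19.7)(0.366)² = 1.056 kg·m².
τ = Iα = (1.056)(4.330) = 4.571 N·m.

τ ≈ 4.57 N·m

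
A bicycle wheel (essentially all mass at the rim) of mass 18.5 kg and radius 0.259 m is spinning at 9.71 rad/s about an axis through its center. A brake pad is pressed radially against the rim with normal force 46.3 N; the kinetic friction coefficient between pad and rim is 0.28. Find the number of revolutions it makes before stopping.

I = MR² = (18.5)(0.259)² = 1.241 kg·m².
Friction force f = μN = (0.28)(46.3) = 12.96 N at the rim; torque magnitude τ = fR = 3.358 N·m, opposing ω.
|α| = τ/I = 3.358/1.241 = 2.706 rad/s² (deceleration).
ω² = ω₀² − 2|α|θ with ω = 0 ⇒ θ = ω₀²/(2|α|) = 17.42 rad = 2.773 rev.

≈ 2.77 revolutions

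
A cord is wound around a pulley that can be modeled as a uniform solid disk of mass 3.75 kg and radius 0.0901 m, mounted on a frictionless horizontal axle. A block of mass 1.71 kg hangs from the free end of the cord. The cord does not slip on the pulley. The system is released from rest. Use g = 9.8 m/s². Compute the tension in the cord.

T ≈ 8.76 N

I = ½MR² = (1/2)(3.75)(0.0901)² = 0.01522 kg·m².
Block: mg − T = ma. Pulley: TR = Iα. No-slip: a = αR, so T = (I/R²)a = 1.875·a.
Then mg = (m + 1.875)a, so a = (1.71)(9.8)/(1.71 + 1.875) = 4.674 m/s².
T = 1.875·a = 8.765 N.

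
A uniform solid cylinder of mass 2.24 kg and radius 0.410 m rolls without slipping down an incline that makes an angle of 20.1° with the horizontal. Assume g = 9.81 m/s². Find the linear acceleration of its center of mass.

Translation along the incline: Mg sinθ − f = Ma.
Rotation about the center: fR = Iα with I = ½MR². No-slip gives a = αR, so f = (I/R²)a = (1/2)M a.
Substituting: Mg sinθ = (1 + 0.5000)Ma, so a = g sinθ/(1 + 0.5000) = (9.81) sin 20.1° / 1.500 = 2.248 m/s².

a ≈ 2.25 m/s²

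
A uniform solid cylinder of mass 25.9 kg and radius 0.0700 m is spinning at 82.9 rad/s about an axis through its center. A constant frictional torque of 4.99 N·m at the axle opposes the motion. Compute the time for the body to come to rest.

I = ½MR² = (1/2)(25.9)(0.0700)² = 0.06346 kg·m².
The net torque has magnitude 4.99 N·m, opposing ω.
|α| = τ/I = 4.990/0.06346 = 78.64 rad/s² (deceleration).
0 = ω₀ − |α|t ⇒ t = ω₀/|α| = 82.9/78.64 = 1.054 s.

t ≈ 1.05 s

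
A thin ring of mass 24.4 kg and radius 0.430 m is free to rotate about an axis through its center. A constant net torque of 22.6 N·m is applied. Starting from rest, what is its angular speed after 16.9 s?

ω ≈ 84.7 rad/s

I = MR² = (24.4)(0.430)² = 4.512 kg·m².
α = τ/I = 22.6/4.512 = 5.009 rad/s².
ω = ω₀ + αt = 0 + (5.009)(16.9) = 84.66 rad/s.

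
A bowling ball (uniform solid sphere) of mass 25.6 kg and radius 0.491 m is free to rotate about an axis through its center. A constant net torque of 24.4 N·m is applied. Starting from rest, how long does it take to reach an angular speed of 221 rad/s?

I = (2/5)MR² = (2/5)(25.6)(0.491)² = 2.469 kg·m².
α = τ/I = 24.4/2.469 = 9.884 rad/s².
ω = αt ⇒ t = ω/α = 221/9.884 = 22.36 s.

t ≈ 22.4 s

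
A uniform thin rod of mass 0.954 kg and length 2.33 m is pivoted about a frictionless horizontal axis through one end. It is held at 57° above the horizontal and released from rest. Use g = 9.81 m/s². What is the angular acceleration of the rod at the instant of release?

About the pivot, I = (1/3)ML² = (1/3)(0.954)(2.33)² = 1.726 kg·m².
The weight acts at the center, a distance L/2 = 1.165 m from the pivot; τ = Mg(L/2) cos 57° = 5.938 N·m.
α = τ/I = 5.938/1.726 = 3.440 rad/s².
(Equivalently α = (3g/(2L)) cos 57° = 3.440 rad/s².)

α ≈ 3.44 rad/s²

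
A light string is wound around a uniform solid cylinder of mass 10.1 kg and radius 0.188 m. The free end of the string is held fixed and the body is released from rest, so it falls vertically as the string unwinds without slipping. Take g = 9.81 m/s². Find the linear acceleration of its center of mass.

a ≈ 6.54 m/s²

Translation: Mg − T = Ma. Rotation about the center: TR = Iα with I = ½MR².
With a = αR: T = (I/R²)a = (1/2)M a, so Mg = (1 + 0.5000)Ma.
a = g/(1 + 0.5000) = 9.81/1.500 = 6.540 m/s².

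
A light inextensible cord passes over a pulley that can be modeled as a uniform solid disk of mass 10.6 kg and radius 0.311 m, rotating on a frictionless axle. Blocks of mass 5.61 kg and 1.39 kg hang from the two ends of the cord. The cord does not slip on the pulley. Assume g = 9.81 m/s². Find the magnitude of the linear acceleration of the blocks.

I = ½MR² = (1/2)(10.6)(0.311)² = 0.5126 kg·m².
Heavier block: m₁g − T₁ = m₁a. Lighter block: T₂ − m₂g = m₂a.
Pulley: (T₁ − T₂)R = Iα = I(a/R), so T₁ − T₂ = (I/R²)a = (1/2)M_p a = 5.300·a.
Adding the three: (m₁ − m₂)g = (m₁ + m₂ + 5.300)a, so a = (5.61 − 1.39)(9.81)/(5.61 + 1.39 + 5.300) = 3.366 m/s².

a ≈ 3.37 m/s²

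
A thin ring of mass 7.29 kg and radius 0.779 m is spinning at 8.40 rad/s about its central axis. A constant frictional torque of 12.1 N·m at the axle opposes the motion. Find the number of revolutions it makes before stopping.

≈ 2.05 revolutions

I = MR² = (7.29)(0.779)² = 4.424 kg·m².
The net torque has magnitude 12.1 N·m, opposing ω.
|α| = τ/I = 12.10/4.424 = 2.735 rad/s² (deceleration).
ω² = ω₀² − 2|α|θ with ω = 0 ⇒ θ = ω₀²/(2|α|) = 12.90 rad = 2.053 rev.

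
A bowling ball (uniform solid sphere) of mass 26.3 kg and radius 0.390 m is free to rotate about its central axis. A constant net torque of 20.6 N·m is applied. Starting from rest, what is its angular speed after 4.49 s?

ω ≈ 57.8 rad/s

I = (2/5)MR² = (2/5)(26.3)(0.390)² = 1.600 kg·m².
α = τ/I = 20.6/1.600 = 12.87 rad/s².
ω = ω₀ + αt = 0 + (12.87)(4.49) = 57.81 rad/s.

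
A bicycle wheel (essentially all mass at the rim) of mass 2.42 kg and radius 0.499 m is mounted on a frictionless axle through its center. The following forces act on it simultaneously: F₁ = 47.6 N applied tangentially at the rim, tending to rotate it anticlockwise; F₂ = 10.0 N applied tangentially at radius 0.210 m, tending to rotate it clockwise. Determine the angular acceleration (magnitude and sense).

α ≈ 35.9 rad/s², anticlockwise

I = MR² = (2.42)(0.499)² = 0.6026 kg·m².
Taking anticlockwise as positive: τ₁ = +(47.6)(0.499) = +23.75 N·m; τ₂ = −(10.0)(0.210) = −2.100 N·m.
Net torque τ = 21.65 N·m.
α = τ/I = 21.65/0.6026 = 35.93 rad/s².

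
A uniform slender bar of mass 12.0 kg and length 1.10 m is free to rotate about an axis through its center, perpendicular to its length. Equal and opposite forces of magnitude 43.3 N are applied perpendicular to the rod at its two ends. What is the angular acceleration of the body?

I = (1/12)ML² = (1/12)(12.0)(1.10)² = 1.210 kg·m².
The couple gives τ = F·(L/2) + F·(L/2) = F L = (43.3)(1.10) = 47.63 N·m.
Newton's second law for rotation, τ = Iα, gives α = τ/I = 47.63/1.210 = 39.36 rad/s².

α ≈ 39.4 rad/s²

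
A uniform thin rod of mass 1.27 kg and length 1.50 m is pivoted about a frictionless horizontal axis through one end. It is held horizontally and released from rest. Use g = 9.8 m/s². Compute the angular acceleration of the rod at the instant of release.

About the pivot, I = (1/3)ML² = (1/3)(1.27)(1.50)² = 0.9525 kg·m².
The weight acts at the center, a distance L/2 = 0.7500 m from the pivot; τ = Mg(L/2) = 9.335 N·m.
α = τ/I = 9.335/0.9525 = 9.800 rad/s².
(Equivalently α = (3g/(2L)) = 9.800 rad/s².)

α ≈ 9.80 rad/s²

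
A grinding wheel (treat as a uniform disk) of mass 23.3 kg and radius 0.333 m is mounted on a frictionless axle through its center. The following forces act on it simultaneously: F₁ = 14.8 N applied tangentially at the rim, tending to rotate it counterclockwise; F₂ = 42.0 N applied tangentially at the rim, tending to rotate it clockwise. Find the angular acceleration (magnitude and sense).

I = ½MR² = (1/2)(23.3)(0.333)² = 1.292 kg·m².
Taking counterclockwise as positive: τ₁ = +(14.8)(0.333) = +4.928 N·m; τ₂ = −(42.0)(0.333) = −13.99 N·m.
Net torque τ = -9.058 N·m.
α = τ/I = -9.058/1.292 = -7.011 rad/s².

α ≈ 7.01 rad/s², clockwise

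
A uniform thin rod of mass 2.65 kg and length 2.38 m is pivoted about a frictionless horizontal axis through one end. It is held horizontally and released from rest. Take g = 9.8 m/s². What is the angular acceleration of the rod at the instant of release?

α ≈ 6.18 rad/s²

About the pivot, I = (1/3)ML² = (1/3)(2.65)(2.38)² = 5.004 kg·m².
The weight acts at the center, a distance L/2 = 1.190 m from the pivot; τ = Mg(L/2) = 30.90 N·m.
α = τ/I = 30.90/5.004 = 6.176 rad/s².
(Equivalently α = (3g/(2L)) = 6.176 rad/s².)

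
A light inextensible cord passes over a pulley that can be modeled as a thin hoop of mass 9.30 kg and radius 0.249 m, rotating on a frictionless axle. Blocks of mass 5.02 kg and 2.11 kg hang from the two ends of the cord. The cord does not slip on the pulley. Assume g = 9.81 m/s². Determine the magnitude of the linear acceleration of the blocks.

I = MR² = (9.30)(0.249)² = 0.5766 kg·m².
Heavier block: m₁g − T₁ = m₁a. Lighter block: T₂ − m₂g = m₂a.
Pulley: (T₁ − T₂)R = Iα = I(a/R), so T₁ − T₂ = (I/R²)a = 1·M_p a = 9.300·a.
Adding the three: (m₁ − m₂)g = (m₁ + m₂ + 9.300)a, so a = (5.02 − 2.11)(9.81)/(5.02 + 2.11 + 9.300) = 1.737 m/s².

a ≈ 1.74 m/s²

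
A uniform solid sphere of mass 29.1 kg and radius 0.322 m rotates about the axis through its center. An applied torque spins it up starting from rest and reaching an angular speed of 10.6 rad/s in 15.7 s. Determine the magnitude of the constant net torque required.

τ ≈ 0.815 N·m

I = (2/5)MR² = (2/5)(29.1)(0.322)² = 1.207 kg·m².
α = Δω/Δt = (10.6 − 0)/15.7 = 0.6752 rad/s².
τ = Iα = (1.207)(0.6752) = 0.8148 N·m.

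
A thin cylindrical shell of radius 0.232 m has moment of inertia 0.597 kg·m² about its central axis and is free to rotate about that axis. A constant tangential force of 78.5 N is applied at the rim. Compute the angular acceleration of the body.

α ≈ 30.5 rad/s²

τ = F R = (78.5)(0.232) = 18.21 N·m.
Newton's second law for rotation, τ = Iα, gives α = τ/I = 18.21/0.5970 = 30.51 rad/s².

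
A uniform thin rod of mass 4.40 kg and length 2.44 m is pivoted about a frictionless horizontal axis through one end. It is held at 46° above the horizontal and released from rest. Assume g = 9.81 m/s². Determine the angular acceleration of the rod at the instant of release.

About the pivot, I = (1/3)ML² = (1/3)(4.40)(2.44)² = 8.732 kg·m².
The weight acts at the center, a distance L/2 = 1.220 m from the pivot; τ = Mg(L/2) cos 46° = 36.58 N·m.
α = τ/I = 36.58/8.732 = 4.189 rad/s².

α ≈ 4.19 rad/s²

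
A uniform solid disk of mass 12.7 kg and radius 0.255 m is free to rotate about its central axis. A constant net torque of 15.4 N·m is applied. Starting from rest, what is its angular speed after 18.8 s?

I = ½MR² = (1/2)(12.7)(0.255)² = 0.4129 kg·m².
α = τ/I = 15.4/0.4129 = 37.30 rad/s².
ω = ω₀ + αt = 0 + (37.30)(18.8) = 701.2 rad/s.

ω ≈ 701 rad/s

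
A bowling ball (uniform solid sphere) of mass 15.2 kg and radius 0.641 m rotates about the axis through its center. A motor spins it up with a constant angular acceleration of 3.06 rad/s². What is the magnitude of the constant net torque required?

τ ≈ 7.64 N·m

I = (2/5)MR² = (2/5)(15.2)(0.641)² = 2.498 kg·m².
τ = Iα = (2.498)(3.060) = 7.644 N·m.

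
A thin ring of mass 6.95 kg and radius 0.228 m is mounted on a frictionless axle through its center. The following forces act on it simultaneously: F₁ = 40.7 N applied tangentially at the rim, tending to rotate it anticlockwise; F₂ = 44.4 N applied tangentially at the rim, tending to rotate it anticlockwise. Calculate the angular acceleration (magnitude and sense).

I = MR² = (6.95)(0.228)² = 0.3613 kg·m².
Taking anticlockwise as positive: τ₁ = +(40.7)(0.228) = +9.280 N·m; τ₂ = +(44.4)(0.228) = +10.12 N·m.
Net torque τ = 19.40 N·m.
α = τ/I = 19.40/0.3613 = 53.70 rad/s².

α ≈ 53.7 rad/s², anticlockwise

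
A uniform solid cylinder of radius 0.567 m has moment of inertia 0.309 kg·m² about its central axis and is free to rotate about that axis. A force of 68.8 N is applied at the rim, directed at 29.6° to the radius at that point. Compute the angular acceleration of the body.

α ≈ 62.4 rad/s²

Only the tangential component produces torque: τ = F R sinθ = (68.8)(0.567) sin 29.6° = 19.27 N·m.
From τ = Iα: α = 19.27/0.3090 = 62.36 rad/s².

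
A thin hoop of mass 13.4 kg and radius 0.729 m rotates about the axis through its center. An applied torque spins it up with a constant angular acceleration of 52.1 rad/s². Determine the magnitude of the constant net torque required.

I = MR² = (13.4)(0.729)² = 7.121 kg·m².
τ = Iα = (7.121)(52.10) = 371.0 N·m.

τ ≈ 371 N·m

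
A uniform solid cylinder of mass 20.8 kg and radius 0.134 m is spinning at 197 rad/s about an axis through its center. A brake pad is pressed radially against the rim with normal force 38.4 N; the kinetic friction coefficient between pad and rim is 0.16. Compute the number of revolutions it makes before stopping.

≈ 701 revolutions

I = ½MR² = (1/2)(20.8)(0.134)² = 0.1867 kg·m².
Friction force f = μN = (0.16)(38.4) = 6.144 N at the rim; torque magnitude τ = fR = 0.8233 N·m, opposing ω.
|α| = τ/I = 0.8233/0.1867 = 4.409 rad/s² (deceleration).
ω² = ω₀² − 2|α|θ with ω = 0 ⇒ θ = ω₀²/(2|α|) = 4401 rad = 700.5 rev.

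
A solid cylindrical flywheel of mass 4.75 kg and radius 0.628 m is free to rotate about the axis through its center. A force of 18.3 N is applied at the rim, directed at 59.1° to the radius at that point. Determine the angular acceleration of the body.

α ≈ 10.5 rad/s²

I = ½MR² = (1/2)(4.75)(0.628)² = 0.9367 kg·m².
Only the tangential component produces torque: τ = F R sinθ = (18.3)(0.628) sin 59.1° = 9.861 N·m.
Newton's second law for rotation, τ = Iα, gives α = τ/I = 9.861/0.9367 = 10.53 rad/s².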